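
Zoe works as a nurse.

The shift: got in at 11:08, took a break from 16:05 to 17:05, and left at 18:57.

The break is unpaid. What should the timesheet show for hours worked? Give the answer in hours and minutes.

The shift: 11:08–18:57 = 7 h 49 min; less 60 min break → 6 h 49 min

6 h 49 min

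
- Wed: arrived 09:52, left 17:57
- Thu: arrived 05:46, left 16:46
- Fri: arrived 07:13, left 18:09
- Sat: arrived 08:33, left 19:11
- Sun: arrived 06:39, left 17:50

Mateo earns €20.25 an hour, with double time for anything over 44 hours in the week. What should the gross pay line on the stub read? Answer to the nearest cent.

Wed: 09:52–17:57 = 8 h 5 min
Thu: 05:46–16:46 = 11 h 0 min
Fri: 07:13–18:09 = 10 h 56 min
Sat: 08:33–19:11 = 10 h 38 min
Sun: 06:39–17:50 = 11 h 11 min
Total worked: 51 h 50 min = 3110 min.
Regular 44 h 0 min = 2640 min at €20.25/h; overtime 7 h 50 min = 470 min at €40.50/h.
Pay = (2640 × €20.25 + 470 × €40.50) ÷ 60 = €1208.25.

€1208.25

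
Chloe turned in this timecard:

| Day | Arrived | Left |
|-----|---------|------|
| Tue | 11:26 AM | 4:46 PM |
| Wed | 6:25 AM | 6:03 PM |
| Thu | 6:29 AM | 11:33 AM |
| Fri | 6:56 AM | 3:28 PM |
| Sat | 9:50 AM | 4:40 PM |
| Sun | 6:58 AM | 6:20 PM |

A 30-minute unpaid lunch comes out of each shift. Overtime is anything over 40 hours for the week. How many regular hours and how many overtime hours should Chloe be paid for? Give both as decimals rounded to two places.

Tue: 11:26 AM–4:46 PM = 5 h 20 min; less 30 min break → 4 h 50 min
Wed: 6:25 AM–6:03 PM = 11 h 38 min; less 30 min break → 11 h 8 min
Thu: 6:29 AM–11:33 AM = 5 h 4 min; less 30 min break → 4 h 34 min
Fri: 6:56 AM–3:28 PM = 8 h 32 min; less 30 min break → 8 h 2 min
Sat: 9:50 AM–4:40 PM = 6 h 50 min; less 30 min break → 6 h 20 min
Sun: 6:58 AM–6:20 PM = 11 h 22 min; less 30 min break → 10 h 52 min
Total worked: 45 h 46 min = 45.77 h.
Threshold 40 h → overtime 5 h 46 min, regular 40 h 0 min.

Regular 40.00 hours, overtime 5.77 hours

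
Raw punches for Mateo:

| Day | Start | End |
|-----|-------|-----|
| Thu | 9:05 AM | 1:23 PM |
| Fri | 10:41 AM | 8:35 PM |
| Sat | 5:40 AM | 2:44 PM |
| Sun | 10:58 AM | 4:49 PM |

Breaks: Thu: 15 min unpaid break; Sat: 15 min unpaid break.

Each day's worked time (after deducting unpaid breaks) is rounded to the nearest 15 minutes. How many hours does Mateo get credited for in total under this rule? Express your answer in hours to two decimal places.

Thu: 9:05 AM–1:23 PM = 4 h 18 min − 15 min = 4 h 3 min → rounds to 4 h 0 min
Fri: 10:41 AM–8:35 PM = 9 h 54 min → rounds to 10 h 0 min
Sat: 5:40 AM–2:44 PM = 9 h 4 min − 15 min = 8 h 49 min → rounds to 8 h 45 min
Sun: 10:58 AM–4:49 PM = 5 h 51 min → rounds to 5 h 45 min
Total credited: 28 h 30 min.

28.50 hours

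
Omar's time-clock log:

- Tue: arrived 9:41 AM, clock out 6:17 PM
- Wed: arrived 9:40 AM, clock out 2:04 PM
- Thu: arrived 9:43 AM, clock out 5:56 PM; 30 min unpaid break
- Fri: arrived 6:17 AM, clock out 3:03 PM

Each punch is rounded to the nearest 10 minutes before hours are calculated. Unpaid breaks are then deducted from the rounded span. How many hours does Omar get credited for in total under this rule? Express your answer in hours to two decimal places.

Tue: in 9:41 AM→9:40 AM, out 6:17 PM→6:20 PM; 8 h 40 min
Wed: in 9:40 AM→9:40 AM, out 2:04 PM→2:00 PM; 4 h 20 min
Thu: in 9:43 AM→9:40 AM, out 5:56 PM→6:00 PM; 8 h 20 min − 30 min = 7 h 50 min
Fri: in 6:17 AM→6:20 AM, out 3:03 PM→3:00 PM; 8 h 40 min
Total credited: 29 h 30 min.

29.50 hours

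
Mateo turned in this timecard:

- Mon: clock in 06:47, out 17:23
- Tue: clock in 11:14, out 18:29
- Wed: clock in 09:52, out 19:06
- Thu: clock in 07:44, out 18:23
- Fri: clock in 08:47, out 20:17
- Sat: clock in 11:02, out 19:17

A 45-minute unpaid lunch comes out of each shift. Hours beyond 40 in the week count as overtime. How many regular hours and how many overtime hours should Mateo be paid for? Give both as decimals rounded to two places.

Regular 40.00 hours, overtime 12.98 hours

Mon: 06:47–17:23 = 10 h 36 min; less 45 min break → 9 h 51 min
Tue: 11:14–18:29 = 7 h 15 min; less 45 min break → 6 h 30 min
Wed: 09:52–19:06 = 9 h 14 min; less 45 min break → 8 h 29 min
Thu: 07:44–18:23 = 10 h 39 min; less 45 min break → 9 h 54 min
Fri: 08:47–20:17 = 11 h 30 min; less 45 min break → 10 h 45 min
Sat: 11:02–19:17 = 8 h 15 min; less 45 min break → 7 h 30 min
Total worked: 52 h 59 min = 52.98 h.
Threshold 40 h → overtime 12 h 59 min, regular 40 h 0 min.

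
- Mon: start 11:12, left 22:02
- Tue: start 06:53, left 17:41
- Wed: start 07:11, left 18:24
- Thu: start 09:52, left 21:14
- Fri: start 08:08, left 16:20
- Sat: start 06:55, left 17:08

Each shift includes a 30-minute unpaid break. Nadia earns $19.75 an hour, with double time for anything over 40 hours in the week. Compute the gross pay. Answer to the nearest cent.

Mon: 11:12–22:02 = 10 h 50 min; less 30 min break → 10 h 20 min
Tue: 06:53–17:41 = 10 h 48 min; less 30 min break → 10 h 18 min
Wed: 07:11–18:24 = 11 h 13 min; less 30 min break → 10 h 43 min
Thu: 09:52–21:14 = 11 h 22 min; less 30 min break → 10 h 52 min
Fri: 08:08–16:20 = 8 h 12 min; less 30 min break → 7 h 42 min
Sat: 06:55–17:08 = 10 h 13 min; less 30 min break → 9 h 43 min
Total worked: 59 h 38 min = 3578 min.
Regular 40 h 0 min = 2400 min at $19.75/h; overtime 19 h 38 min = 1178 min at $39.50/h.
Pay = (2400 × $19.75 + 1178 × $39.50) ÷ 60 = $1565.52.

$1565.52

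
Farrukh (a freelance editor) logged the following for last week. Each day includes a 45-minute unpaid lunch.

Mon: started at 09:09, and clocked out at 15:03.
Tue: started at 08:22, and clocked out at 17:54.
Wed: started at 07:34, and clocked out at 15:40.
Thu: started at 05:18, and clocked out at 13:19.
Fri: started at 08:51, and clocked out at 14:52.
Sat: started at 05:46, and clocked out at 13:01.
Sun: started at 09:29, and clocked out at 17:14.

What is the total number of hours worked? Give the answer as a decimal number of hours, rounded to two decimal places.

Mon: 09:09–15:03 = 5 h 54 min; less 45 min break → 5 h 9 min
Tue: 08:22–17:54 = 9 h 32 min; less 45 min break → 8 h 47 min
Wed: 07:34–15:40 = 8 h 6 min; less 45 min break → 7 h 21 min
Thu: 05:18–13:19 = 8 h 1 min; less 45 min break → 7 h 16 min
Fri: 08:51–14:52 = 6 h 1 min; less 45 min break → 5 h 16 min
Sat: 05:46–13:01 = 7 h 15 min; less 45 min break → 6 h 30 min
Sun: 09:29–17:14 = 7 h 45 min; less 45 min break → 7 h 0 min
Total: 5 h 9 min + 8 h 47 min + 7 h 21 min + 7 h 16 min + 5 h 16 min + 6 h 30 min + 7 h 0 min = 47 h 19 min.

47.32 hours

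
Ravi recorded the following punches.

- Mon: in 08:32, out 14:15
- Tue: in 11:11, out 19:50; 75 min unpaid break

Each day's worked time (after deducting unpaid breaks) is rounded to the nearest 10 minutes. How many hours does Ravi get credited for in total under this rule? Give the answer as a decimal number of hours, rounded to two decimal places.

Mon: 08:32–14:15 = 5 h 43 min → rounds to 5 h 40 min
Tue: 11:11–19:50 = 8 h 39 min − 75 min = 7 h 24 min → rounds to 7 h 20 min
Total credited: 13 h 0 min.

13.00 hours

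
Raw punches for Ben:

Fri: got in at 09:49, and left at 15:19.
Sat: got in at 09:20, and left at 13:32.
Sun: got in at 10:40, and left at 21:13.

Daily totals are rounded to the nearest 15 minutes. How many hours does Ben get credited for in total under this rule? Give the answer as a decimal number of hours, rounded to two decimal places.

Fri: 09:49–15:19 = 5 h 30 min → rounds to 5 h 30 min
Sat: 09:20–13:32 = 4 h 12 min → rounds to 4 h 15 min
Sun: 10:40–21:13 = 10 h 33 min → rounds to 10 h 30 min
Total credited: 20 h 15 min.

20.25 hours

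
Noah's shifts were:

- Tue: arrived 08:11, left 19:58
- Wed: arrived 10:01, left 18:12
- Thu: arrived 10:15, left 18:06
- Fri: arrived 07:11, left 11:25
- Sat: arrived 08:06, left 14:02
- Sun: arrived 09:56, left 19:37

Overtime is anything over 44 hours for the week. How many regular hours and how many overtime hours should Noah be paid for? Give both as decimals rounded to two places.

Tue: 08:11–19:58 = 11 h 47 min
Wed: 10:01–18:12 = 8 h 11 min
Thu: 10:15–18:06 = 7 h 51 min
Fri: 07:11–11:25 = 4 h 14 min
Sat: 08:06–14:02 = 5 h 56 min
Sun: 09:56–19:37 = 9 h 41 min
Total worked: 47 h 40 min = 47.67 h.
Threshold 44 h → overtime 3 h 40 min, regular 44 h 0 min.

Regular 44.00 hours, overtime 3.67 hours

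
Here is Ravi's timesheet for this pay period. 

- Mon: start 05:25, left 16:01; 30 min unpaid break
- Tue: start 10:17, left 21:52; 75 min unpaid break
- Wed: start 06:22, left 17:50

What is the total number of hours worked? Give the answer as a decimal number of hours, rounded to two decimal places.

31.90 hours

Mon: 05:25–16:01 = 10 h 36 min; less 30 min break → 10 h 6 min
Tue: 10:17–21:52 = 11 h 35 min; less 75 min break → 10 h 20 min
Wed: 06:22–17:50 = 11 h 28 min
Total: 10 h 6 min + 10 h 20 min + 11 h 28 min = 31 h 54 min.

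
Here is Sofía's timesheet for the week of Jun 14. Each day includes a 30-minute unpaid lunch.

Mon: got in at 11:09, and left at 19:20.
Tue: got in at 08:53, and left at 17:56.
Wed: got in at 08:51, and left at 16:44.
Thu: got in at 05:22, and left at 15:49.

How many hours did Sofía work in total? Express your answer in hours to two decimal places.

Mon: 11:09–19:20 = 8 h 11 min; less 30 min break → 7 h 41 min
Tue: 08:53–17:56 = 9 h 3 min; less 30 min break → 8 h 33 min
Wed: 08:51–16:44 = 7 h 53 min; less 30 min break → 7 h 23 min
Thu: 05:22–15:49 = 10 h 27 min; less 30 min break → 9 h 57 min
Total: 7 h 41 min + 8 h 33 min + 7 h 23 min + 9 h 57 min = 33 h 34 min.

33.57 hours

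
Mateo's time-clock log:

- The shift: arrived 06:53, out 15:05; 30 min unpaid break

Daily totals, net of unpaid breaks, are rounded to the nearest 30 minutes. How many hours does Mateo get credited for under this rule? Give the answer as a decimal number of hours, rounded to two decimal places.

The shift: 06:53–15:05 = 8 h 12 min − 30 min = 7 h 42 min → rounds to 7 h 30 min

7.50 hours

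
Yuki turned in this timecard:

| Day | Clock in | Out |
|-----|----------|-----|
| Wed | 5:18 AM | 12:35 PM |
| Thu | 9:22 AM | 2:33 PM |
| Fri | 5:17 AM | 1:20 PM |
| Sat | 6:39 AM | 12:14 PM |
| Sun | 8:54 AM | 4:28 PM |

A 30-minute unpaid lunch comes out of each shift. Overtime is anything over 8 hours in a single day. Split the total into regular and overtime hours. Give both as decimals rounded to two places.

Regular 31.17 hours, overtime 0.00 hours

Wed: 5:18 AM–12:35 PM = 7 h 17 min; less 30 min break → 6 h 47 min
Thu: 9:22 AM–2:33 PM = 5 h 11 min; less 30 min break → 4 h 41 min
Fri: 5:17 AM–1:20 PM = 8 h 3 min; less 30 min break → 7 h 33 min
Sat: 6:39 AM–12:14 PM = 5 h 35 min; less 30 min break → 5 h 5 min
Sun: 8:54 AM–4:28 PM = 7 h 34 min; less 30 min break → 7 h 4 min
Wed reg 6 h 47 min / OT 0 h 0 min; Thu reg 4 h 41 min / OT 0 h 0 min; Fri reg 7 h 33 min / OT 0 h 0 min; Sat reg 5 h 5 min / OT 0 h 0 min; Sun reg 7 h 4 min / OT 0 h 0 min.
Totals: regular 31 h 10 min, overtime 0 h 0 min.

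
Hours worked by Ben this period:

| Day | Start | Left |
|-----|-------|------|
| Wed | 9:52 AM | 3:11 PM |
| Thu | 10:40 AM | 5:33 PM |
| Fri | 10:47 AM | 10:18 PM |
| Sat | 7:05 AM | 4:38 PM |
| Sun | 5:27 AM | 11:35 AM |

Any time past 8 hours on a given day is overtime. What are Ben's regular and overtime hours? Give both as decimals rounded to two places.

Regular 34.33 hours, overtime 5.07 hours

Wed: 9:52 AM–3:11 PM = 5 h 19 min
Thu: 10:40 AM–5:33 PM = 6 h 53 min
Fri: 10:47 AM–10:18 PM = 11 h 31 min
Sat: 7:05 AM–4:38 PM = 9 h 33 min
Sun: 5:27 AM–11:35 AM = 6 h 8 min
Wed reg 5 h 19 min / OT 0 h 0 min; Thu reg 6 h 53 min / OT 0 h 0 min; Fri reg 8 h 0 min / OT 3 h 31 min; Sat reg 8 h 0 min / OT 1 h 33 min; Sun reg 6 h 8 min / OT 0 h 0 min.
Totals: regular 34 h 20 min, overtime 5 h 4 min.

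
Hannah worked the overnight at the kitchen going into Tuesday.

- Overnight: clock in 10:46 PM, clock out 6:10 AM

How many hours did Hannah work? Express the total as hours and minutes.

7 h 24 min

Overnight: 10:46 PM → midnight = 1 h 14 min; midnight → 6:10 AM = 6 h 10 min; span 7 h 24 min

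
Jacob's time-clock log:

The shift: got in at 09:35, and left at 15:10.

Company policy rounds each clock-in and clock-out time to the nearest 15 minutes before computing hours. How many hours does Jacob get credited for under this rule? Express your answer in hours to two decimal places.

The shift: in 09:35→09:30, out 15:10→15:15; 5 h 45 min

5.75 hours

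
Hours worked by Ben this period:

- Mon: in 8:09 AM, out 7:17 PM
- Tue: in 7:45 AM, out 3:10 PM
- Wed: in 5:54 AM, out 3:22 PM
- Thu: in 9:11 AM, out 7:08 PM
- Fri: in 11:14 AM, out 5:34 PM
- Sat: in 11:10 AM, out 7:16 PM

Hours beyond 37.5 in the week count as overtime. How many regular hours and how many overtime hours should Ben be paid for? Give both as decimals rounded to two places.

Mon: 8:09 AM–7:17 PM = 11 h 8 min
Tue: 7:45 AM–3:10 PM = 7 h 25 min
Wed: 5:54 AM–3:22 PM = 9 h 28 min
Thu: 9:11 AM–7:08 PM = 9 h 57 min
Fri: 11:14 AM–5:34 PM = 6 h 20 min
Sat: 11:10 AM–7:16 PM = 8 h 6 min
Total worked: 52 h 24 min = 52.40 h.
Threshold 37.5 h → overtime 14 h 54 min, regular 37 h 30 min.

Regular 37.50 hours, overtime 14.90 hours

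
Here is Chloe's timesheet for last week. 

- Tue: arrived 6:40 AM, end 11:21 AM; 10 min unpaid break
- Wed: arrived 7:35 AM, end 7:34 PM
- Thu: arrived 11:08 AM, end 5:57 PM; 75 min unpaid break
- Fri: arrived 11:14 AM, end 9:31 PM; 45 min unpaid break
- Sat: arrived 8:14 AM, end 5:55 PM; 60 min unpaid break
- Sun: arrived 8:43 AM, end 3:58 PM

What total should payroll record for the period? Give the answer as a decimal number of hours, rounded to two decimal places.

47.53 hours

Tue: 6:40 AM–11:21 AM = 4 h 41 min; less 10 min break → 4 h 31 min
Wed: 7:35 AM–7:34 PM = 11 h 59 min
Thu: 11:08 AM–5:57 PM = 6 h 49 min; less 75 min break → 5 h 34 min
Fri: 11:14 AM–9:31 PM = 10 h 17 min; less 45 min break → 9 h 32 min
Sat: 8:14 AM–5:55 PM = 9 h 41 min; less 60 min break → 8 h 41 min
Sun: 8:43 AM–3:58 PM = 7 h 15 min
Total: 4 h 31 min + 11 h 59 min + 5 h 34 min + 9 h 32 min + 8 h 41 min + 7 h 15 min = 47 h 32 min.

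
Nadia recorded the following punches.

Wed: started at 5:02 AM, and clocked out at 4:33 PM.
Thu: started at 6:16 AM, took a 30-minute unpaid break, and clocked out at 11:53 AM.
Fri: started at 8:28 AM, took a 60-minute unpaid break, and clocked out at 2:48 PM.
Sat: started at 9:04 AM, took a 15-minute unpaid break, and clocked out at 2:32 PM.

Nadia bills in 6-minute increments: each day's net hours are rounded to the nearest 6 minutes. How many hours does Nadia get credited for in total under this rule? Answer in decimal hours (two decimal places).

27.10 hours

Wed: 5:02 AM–4:33 PM = 11 h 31 min → rounds to 11 h 30 min
Thu: 6:16 AM–11:53 AM = 5 h 37 min − 30 min = 5 h 7 min → rounds to 5 h 6 min
Fri: 8:28 AM–2:48 PM = 6 h 20 min − 60 min = 5 h 20 min → rounds to 5 h 18 min
Sat: 9:04 AM–2:32 PM = 5 h 28 min − 15 min = 5 h 13 min → rounds to 5 h 12 min
Total credited: 27 h 6 min.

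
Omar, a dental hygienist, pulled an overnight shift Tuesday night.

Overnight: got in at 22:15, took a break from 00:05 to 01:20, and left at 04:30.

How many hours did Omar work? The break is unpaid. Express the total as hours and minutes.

Overnight: 22:15 → midnight = 1 h 45 min; midnight → 04:30 = 4 h 30 min; span 6 h 15 min; less 75 min break → 5 h 0 min

5 h 0 min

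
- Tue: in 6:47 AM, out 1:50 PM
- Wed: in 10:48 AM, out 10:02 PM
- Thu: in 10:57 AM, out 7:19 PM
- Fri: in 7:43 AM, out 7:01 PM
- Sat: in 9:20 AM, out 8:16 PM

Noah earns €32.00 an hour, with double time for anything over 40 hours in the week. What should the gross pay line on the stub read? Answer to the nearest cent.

Tue: 6:47 AM–1:50 PM = 7 h 3 min
Wed: 10:48 AM–10:02 PM = 11 h 14 min
Thu: 10:57 AM–7:19 PM = 8 h 22 min
Fri: 7:43 AM–7:01 PM = 11 h 18 min
Sat: 9:20 AM–8:16 PM = 10 h 56 min
Total worked: 48 h 53 min = 2933 min.
Regular 40 h 0 min = 2400 min at €32.00/h; overtime 8 h 53 min = 533 min at €64.00/h.
Pay = (2400 × €32.00 + 533 × €64.00) ÷ 60 = €1848.53.

€1848.53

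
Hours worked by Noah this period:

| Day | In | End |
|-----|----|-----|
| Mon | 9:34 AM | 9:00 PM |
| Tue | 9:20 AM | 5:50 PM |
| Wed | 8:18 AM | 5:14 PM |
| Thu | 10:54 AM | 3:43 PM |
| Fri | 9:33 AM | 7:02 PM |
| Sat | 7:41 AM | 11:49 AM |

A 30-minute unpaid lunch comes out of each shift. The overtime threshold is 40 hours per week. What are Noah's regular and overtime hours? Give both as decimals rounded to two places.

Mon: 9:34 AM–9:00 PM = 11 h 26 min; less 30 min break → 10 h 56 min
Tue: 9:20 AM–5:50 PM = 8 h 30 min; less 30 min break → 8 h 0 min
Wed: 8:18 AM–5:14 PM = 8 h 56 min; less 30 min break → 8 h 26 min
Thu: 10:54 AM–3:43 PM = 4 h 49 min; less 30 min break → 4 h 19 min
Fri: 9:33 AM–7:02 PM = 9 h 29 min; less 30 min break → 8 h 59 min
Sat: 7:41 AM–11:49 AM = 4 h 8 min; less 30 min break → 3 h 38 min
Total worked: 44 h 18 min = 44.30 h.
Threshold 40 h → overtime 4 h 18 min, regular 40 h 0 min.

Regular 40.00 hours, overtime 4.30 hours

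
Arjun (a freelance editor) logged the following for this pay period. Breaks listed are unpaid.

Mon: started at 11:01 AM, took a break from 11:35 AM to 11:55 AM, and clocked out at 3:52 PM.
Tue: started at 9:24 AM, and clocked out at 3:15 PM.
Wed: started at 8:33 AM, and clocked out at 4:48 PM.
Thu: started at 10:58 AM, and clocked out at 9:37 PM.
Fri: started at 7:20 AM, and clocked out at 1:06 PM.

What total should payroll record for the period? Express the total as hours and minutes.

35 h 2 min

Mon: 11:01 AM–3:52 PM = 4 h 51 min; less 20 min break → 4 h 31 min
Tue: 9:24 AM–3:15 PM = 5 h 51 min
Wed: 8:33 AM–4:48 PM = 8 h 15 min
Thu: 10:58 AM–9:37 PM = 10 h 39 min
Fri: 7:20 AM–1:06 PM = 5 h 46 min
Total: 4 h 31 min + 5 h 51 min + 8 h 15 min + 10 h 39 min + 5 h 46 min = 35 h 2 min.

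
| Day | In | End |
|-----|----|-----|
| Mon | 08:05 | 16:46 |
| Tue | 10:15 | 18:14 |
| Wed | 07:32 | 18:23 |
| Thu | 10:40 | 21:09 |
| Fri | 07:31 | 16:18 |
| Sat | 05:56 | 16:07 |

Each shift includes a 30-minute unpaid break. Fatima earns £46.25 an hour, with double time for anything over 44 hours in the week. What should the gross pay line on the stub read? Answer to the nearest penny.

Mon: 08:05–16:46 = 8 h 41 min; less 30 min break → 8 h 11 min
Tue: 10:15–18:14 = 7 h 59 min; less 30 min break → 7 h 29 min
Wed: 07:32–18:23 = 10 h 51 min; less 30 min break → 10 h 21 min
Thu: 10:40–21:09 = 10 h 29 min; less 30 min break → 9 h 59 min
Fri: 07:31–16:18 = 8 h 47 min; less 30 min break → 8 h 17 min
Sat: 05:56–16:07 = 10 h 11 min; less 30 min break → 9 h 41 min
Total worked: 53 h 58 min = 3238 min.
Regular 44 h 0 min = 2640 min at £46.25/h; overtime 9 h 58 min = 598 min at £92.50/h.
Pay = (2640 × £46.25 + 598 × £92.50) ÷ 60 = £2956.92.

£2956.92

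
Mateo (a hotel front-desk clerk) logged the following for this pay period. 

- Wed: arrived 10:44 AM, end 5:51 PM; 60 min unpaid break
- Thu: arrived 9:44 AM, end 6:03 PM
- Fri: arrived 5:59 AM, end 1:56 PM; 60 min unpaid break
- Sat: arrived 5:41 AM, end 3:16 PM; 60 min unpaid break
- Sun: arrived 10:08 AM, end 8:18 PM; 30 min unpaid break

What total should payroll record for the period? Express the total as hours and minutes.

Wed: 10:44 AM–5:51 PM = 7 h 7 min; less 60 min break → 6 h 7 min
Thu: 9:44 AM–6:03 PM = 8 h 19 min
Fri: 5:59 AM–1:56 PM = 7 h 57 min; less 60 min break → 6 h 57 min
Sat: 5:41 AM–3:16 PM = 9 h 35 min; less 60 min break → 8 h 35 min
Sun: 10:08 AM–8:18 PM = 10 h 10 min; less 30 min break → 9 h 40 min
Total: 6 h 7 min + 8 h 19 min + 6 h 57 min + 8 h 35 min + 9 h 40 min = 39 h 38 min.

39 h 38 min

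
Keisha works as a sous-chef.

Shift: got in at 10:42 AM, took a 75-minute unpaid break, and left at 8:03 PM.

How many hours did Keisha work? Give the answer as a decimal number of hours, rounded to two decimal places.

Shift: 10:42 AM–8:03 PM = 9 h 21 min; less 75 min break → 8 h 6 min

8.10 hours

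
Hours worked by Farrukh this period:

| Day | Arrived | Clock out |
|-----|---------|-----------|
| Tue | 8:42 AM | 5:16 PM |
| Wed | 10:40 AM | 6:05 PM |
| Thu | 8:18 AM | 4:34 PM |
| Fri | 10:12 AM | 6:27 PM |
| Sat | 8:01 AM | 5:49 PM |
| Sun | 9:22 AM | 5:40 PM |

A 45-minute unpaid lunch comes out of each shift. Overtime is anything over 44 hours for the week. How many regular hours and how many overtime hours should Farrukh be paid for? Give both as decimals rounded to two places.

Tue: 8:42 AM–5:16 PM = 8 h 34 min; less 45 min break → 7 h 49 min
Wed: 10:40 AM–6:05 PM = 7 h 25 min; less 45 min break → 6 h 40 min
Thu: 8:18 AM–4:34 PM = 8 h 16 min; less 45 min break → 7 h 31 min
Fri: 10:12 AM–6:27 PM = 8 h 15 min; less 45 min break → 7 h 30 min
Sat: 8:01 AM–5:49 PM = 9 h 48 min; less 45 min break → 9 h 3 min
Sun: 9:22 AM–5:40 PM = 8 h 18 min; less 45 min break → 7 h 33 min
Total worked: 46 h 6 min = 46.10 h.
Threshold 44 h → overtime 2 h 6 min, regular 44 h 0 min.

Regular 44.00 hours, overtime 2.10 hours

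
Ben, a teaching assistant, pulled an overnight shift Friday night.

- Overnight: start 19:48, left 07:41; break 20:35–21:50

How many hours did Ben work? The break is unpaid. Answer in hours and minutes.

10 h 38 min

Overnight: 19:48 → midnight = 4 h 12 min; midnight → 07:41 = 7 h 41 min; span 11 h 53 min; less 75 min break → 10 h 38 min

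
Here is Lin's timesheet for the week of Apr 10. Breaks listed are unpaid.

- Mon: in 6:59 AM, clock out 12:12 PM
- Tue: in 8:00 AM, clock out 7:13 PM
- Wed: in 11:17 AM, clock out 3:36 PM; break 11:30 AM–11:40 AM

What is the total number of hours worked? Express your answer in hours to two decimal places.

20.58 hours

Mon: 6:59 AM–12:12 PM = 5 h 13 min
Tue: 8:00 AM–7:13 PM = 11 h 13 min
Wed: 11:17 AM–3:36 PM = 4 h 19 min; less 10 min break → 4 h 9 min
Total: 5 h 13 min + 11 h 13 min + 4 h 9 min = 20 h 35 min.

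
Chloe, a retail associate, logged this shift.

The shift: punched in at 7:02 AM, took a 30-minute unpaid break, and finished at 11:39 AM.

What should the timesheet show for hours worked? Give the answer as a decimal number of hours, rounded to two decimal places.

The shift: 7:02 AM–11:39 AM = 4 h 37 min; less 30 min break → 4 h 7 min

4.12 hours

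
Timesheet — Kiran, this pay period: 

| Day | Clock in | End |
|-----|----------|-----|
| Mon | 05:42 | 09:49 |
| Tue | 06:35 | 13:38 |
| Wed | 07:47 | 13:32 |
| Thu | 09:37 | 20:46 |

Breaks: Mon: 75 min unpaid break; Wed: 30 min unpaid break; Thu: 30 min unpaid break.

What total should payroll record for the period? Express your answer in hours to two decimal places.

Mon: 05:42–09:49 = 4 h 7 min; less 75 min break → 2 h 52 min
Tue: 06:35–13:38 = 7 h 3 min
Wed: 07:47–13:32 = 5 h 45 min; less 30 min break → 5 h 15 min
Thu: 09:37–20:46 = 11 h 9 min; less 30 min break → 10 h 39 min
Total: 2 h 52 min + 7 h 3 min + 5 h 15 min + 10 h 39 min = 25 h 49 min.

25.82 hours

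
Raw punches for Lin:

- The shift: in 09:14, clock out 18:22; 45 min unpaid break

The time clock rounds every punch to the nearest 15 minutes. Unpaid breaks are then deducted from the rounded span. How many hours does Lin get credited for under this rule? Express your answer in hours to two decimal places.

The shift: in 09:14→09:15, out 18:22→18:15; 9 h 0 min − 45 min = 8 h 15 min

8.25 hours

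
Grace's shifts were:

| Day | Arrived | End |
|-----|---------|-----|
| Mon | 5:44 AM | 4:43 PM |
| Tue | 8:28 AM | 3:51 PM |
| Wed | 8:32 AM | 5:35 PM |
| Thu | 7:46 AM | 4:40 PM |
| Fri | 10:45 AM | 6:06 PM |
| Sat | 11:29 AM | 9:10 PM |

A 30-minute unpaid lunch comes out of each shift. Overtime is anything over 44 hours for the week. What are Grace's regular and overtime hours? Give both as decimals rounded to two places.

Mon: 5:44 AM–4:43 PM = 10 h 59 min; less 30 min break → 10 h 29 min
Tue: 8:28 AM–3:51 PM = 7 h 23 min; less 30 min break → 6 h 53 min
Wed: 8:32 AM–5:35 PM = 9 h 3 min; less 30 min break → 8 h 33 min
Thu: 7:46 AM–4:40 PM = 8 h 54 min; less 30 min break → 8 h 24 min
Fri: 10:45 AM–6:06 PM = 7 h 21 min; less 30 min break → 6 h 51 min
Sat: 11:29 AM–9:10 PM = 9 h 41 min; less 30 min break → 9 h 11 min
Total worked: 50 h 21 min = 50.35 h.
Threshold 44 h → overtime 6 h 21 min, regular 44 h 0 min.

Regular 44.00 hours, overtime 6.35 hours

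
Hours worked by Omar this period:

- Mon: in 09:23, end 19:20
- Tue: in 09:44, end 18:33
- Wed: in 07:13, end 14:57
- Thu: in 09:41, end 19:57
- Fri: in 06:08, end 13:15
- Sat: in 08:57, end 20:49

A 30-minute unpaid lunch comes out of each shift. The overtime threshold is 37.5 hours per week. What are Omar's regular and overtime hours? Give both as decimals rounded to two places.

Regular 37.50 hours, overtime 15.25 hours

Mon: 09:23–19:20 = 9 h 57 min; less 30 min break → 9 h 27 min
Tue: 09:44–18:33 = 8 h 49 min; less 30 min break → 8 h 19 min
Wed: 07:13–14:57 = 7 h 44 min; less 30 min break → 7 h 14 min
Thu: 09:41–19:57 = 10 h 16 min; less 30 min break → 9 h 46 min
Fri: 06:08–13:15 = 7 h 7 min; less 30 min break → 6 h 37 min
Sat: 08:57–20:49 = 11 h 52 min; less 30 min break → 11 h 22 min
Total worked: 52 h 45 min = 52.75 h.
Threshold 37.5 h → overtime 15 h 15 min, regular 37 h 30 min.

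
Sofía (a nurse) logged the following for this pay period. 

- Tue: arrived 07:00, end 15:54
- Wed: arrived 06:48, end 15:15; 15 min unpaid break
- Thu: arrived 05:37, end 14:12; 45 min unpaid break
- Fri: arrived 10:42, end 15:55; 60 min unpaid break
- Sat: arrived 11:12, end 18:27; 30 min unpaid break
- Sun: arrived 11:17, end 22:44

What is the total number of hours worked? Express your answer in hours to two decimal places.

47.35 hours

Tue: 07:00–15:54 = 8 h 54 min
Wed: 06:48–15:15 = 8 h 27 min; less 15 min break → 8 h 12 min
Thu: 05:37–14:12 = 8 h 35 min; less 45 min break → 7 h 50 min
Fri: 10:42–15:55 = 5 h 13 min; less 60 min break → 4 h 13 min
Sat: 11:12–18:27 = 7 h 15 min; less 30 min break → 6 h 45 min
Sun: 11:17–22:44 = 11 h 27 min
Total: 8 h 54 min + 8 h 12 min + 7 h 50 min + 4 h 13 min + 6 h 45 min + 11 h 27 min = 47 h 21 min.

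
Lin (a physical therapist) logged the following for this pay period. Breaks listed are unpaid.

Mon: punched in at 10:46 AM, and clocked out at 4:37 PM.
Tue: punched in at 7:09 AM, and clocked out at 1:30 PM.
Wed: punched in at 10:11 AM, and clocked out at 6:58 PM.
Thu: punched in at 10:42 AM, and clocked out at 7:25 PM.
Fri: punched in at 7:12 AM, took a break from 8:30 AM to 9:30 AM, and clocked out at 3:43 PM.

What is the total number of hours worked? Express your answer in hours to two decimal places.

Mon: 10:46 AM–4:37 PM = 5 h 51 min
Tue: 7:09 AM–1:30 PM = 6 h 21 min
Wed: 10:11 AM–6:58 PM = 8 h 47 min
Thu: 10:42 AM–7:25 PM = 8 h 43 min
Fri: 7:12 AM–3:43 PM = 8 h 31 min; less 60 min break → 7 h 31 min
Total: 5 h 51 min + 6 h 21 min + 8 h 47 min + 8 h 43 min + 7 h 31 min = 37 h 13 min.

37.22 hours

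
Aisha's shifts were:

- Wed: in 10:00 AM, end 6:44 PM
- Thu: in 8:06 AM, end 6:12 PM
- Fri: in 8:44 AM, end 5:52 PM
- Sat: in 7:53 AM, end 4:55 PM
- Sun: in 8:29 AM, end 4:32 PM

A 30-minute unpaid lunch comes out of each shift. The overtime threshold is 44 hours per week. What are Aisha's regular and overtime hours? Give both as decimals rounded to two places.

Regular 42.55 hours, overtime 0.00 hours

Wed: 10:00 AM–6:44 PM = 8 h 44 min; less 30 min break → 8 h 14 min
Thu: 8:06 AM–6:12 PM = 10 h 6 min; less 30 min break → 9 h 36 min
Fri: 8:44 AM–5:52 PM = 9 h 8 min; less 30 min break → 8 h 38 min
Sat: 7:53 AM–4:55 PM = 9 h 2 min; less 30 min break → 8 h 32 min
Sun: 8:29 AM–4:32 PM = 8 h 3 min; less 30 min break → 7 h 33 min
Total worked: 42 h 33 min = 42.55 h.
Threshold 44 h → overtime 0 h 0 min, regular 42 h 33 min.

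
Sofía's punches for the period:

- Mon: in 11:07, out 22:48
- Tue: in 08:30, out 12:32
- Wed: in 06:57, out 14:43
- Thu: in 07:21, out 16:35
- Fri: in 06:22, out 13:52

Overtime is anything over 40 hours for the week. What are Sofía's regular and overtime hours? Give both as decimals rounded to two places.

Regular 40.00 hours, overtime 0.22 hours

Mon: 11:07–22:48 = 11 h 41 min
Tue: 08:30–12:32 = 4 h 2 min
Wed: 06:57–14:43 = 7 h 46 min
Thu: 07:21–16:35 = 9 h 14 min
Fri: 06:22–13:52 = 7 h 30 min
Total worked: 40 h 13 min = 40.22 h.
Threshold 40 h → overtime 0 h 13 min, regular 40 h 0 min.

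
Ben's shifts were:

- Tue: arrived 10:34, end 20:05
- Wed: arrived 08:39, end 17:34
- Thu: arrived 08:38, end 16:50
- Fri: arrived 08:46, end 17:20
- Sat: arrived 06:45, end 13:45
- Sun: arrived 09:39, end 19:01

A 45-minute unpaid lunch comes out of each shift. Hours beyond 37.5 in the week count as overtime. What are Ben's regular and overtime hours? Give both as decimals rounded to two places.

Tue: 10:34–20:05 = 9 h 31 min; less 45 min break → 8 h 46 min
Wed: 08:39–17:34 = 8 h 55 min; less 45 min break → 8 h 10 min
Thu: 08:38–16:50 = 8 h 12 min; less 45 min break → 7 h 27 min
Fri: 08:46–17:20 = 8 h 34 min; less 45 min break → 7 h 49 min
Sat: 06:45–13:45 = 7 h 0 min; less 45 min break → 6 h 15 min
Sun: 09:39–19:01 = 9 h 22 min; less 45 min break → 8 h 37 min
Total worked: 47 h 4 min = 47.07 h.
Threshold 37.5 h → overtime 9 h 34 min, regular 37 h 30 min.

Regular 37.50 hours, overtime 9.57 hours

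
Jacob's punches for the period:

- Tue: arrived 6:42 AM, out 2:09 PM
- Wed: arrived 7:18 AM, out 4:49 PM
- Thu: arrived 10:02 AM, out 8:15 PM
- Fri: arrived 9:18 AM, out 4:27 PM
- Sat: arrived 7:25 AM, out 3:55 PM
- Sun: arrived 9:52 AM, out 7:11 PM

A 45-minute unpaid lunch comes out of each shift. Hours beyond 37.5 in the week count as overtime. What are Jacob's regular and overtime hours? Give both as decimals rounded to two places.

Regular 37.50 hours, overtime 10.15 hours

Tue: 6:42 AM–2:09 PM = 7 h 27 min; less 45 min break → 6 h 42 min
Wed: 7:18 AM–4:49 PM = 9 h 31 min; less 45 min break → 8 h 46 min
Thu: 10:02 AM–8:15 PM = 10 h 13 min; less 45 min break → 9 h 28 min
Fri: 9:18 AM–4:27 PM = 7 h 9 min; less 45 min break → 6 h 24 min
Sat: 7:25 AM–3:55 PM = 8 h 30 min; less 45 min break → 7 h 45 min
Sun: 9:52 AM–7:11 PM = 9 h 19 min; less 45 min break → 8 h 34 min
Total worked: 47 h 39 min = 47.65 h.
Threshold 37.5 h → overtime 10 h 9 min, regular 37 h 30 min.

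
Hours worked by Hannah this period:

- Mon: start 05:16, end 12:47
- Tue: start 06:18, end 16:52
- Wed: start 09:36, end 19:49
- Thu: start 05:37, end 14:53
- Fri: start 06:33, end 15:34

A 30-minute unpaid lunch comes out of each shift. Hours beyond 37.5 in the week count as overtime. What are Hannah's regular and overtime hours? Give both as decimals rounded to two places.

Regular 37.50 hours, overtime 6.58 hours

Mon: 05:16–12:47 = 7 h 31 min; less 30 min break → 7 h 1 min
Tue: 06:18–16:52 = 10 h 34 min; less 30 min break → 10 h 4 min
Wed: 09:36–19:49 = 10 h 13 min; less 30 min break → 9 h 43 min
Thu: 05:37–14:53 = 9 h 16 min; less 30 min break → 8 h 46 min
Fri: 06:33–15:34 = 9 h 1 min; less 30 min break → 8 h 31 min
Total worked: 44 h 5 min = 44.08 h.
Threshold 37.5 h → overtime 6 h 35 min, regular 37 h 30 min.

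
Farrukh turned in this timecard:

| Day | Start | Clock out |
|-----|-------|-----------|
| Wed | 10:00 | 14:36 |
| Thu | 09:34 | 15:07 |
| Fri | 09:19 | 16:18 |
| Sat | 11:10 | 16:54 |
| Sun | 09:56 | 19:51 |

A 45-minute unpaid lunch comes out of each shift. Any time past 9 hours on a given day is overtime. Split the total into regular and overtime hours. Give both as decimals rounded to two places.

Regular 28.87 hours, overtime 0.17 hours

Wed: 10:00–14:36 = 4 h 36 min; less 45 min break → 3 h 51 min
Thu: 09:34–15:07 = 5 h 33 min; less 45 min break → 4 h 48 min
Fri: 09:19–16:18 = 6 h 59 min; less 45 min break → 6 h 14 min
Sat: 11:10–16:54 = 5 h 44 min; less 45 min break → 4 h 59 min
Sun: 09:56–19:51 = 9 h 55 min; less 45 min break → 9 h 10 min
Wed reg 3 h 51 min / OT 0 h 0 min; Thu reg 4 h 48 min / OT 0 h 0 min; Fri reg 6 h 14 min / OT 0 h 0 min; Sat reg 4 h 59 min / OT 0 h 0 min; Sun reg 9 h 0 min / OT 0 h 10 min.
Totals: regular 28 h 52 min, overtime 0 h 10 min.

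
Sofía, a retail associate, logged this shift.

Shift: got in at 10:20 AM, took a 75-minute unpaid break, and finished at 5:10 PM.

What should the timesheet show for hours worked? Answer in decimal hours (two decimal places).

5.58 hours

Shift: 10:20 AM–5:10 PM = 6 h 50 min; less 75 min break → 5 h 35 min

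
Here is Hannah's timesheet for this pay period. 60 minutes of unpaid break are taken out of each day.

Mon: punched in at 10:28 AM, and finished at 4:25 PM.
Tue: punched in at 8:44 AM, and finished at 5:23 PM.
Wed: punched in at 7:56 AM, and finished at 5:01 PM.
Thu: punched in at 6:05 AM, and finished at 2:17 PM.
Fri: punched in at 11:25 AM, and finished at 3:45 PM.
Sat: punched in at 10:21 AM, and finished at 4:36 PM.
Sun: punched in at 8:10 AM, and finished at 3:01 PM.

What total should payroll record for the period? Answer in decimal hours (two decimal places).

Mon: 10:28 AM–4:25 PM = 5 h 57 min; less 60 min break → 4 h 57 min
Tue: 8:44 AM–5:23 PM = 8 h 39 min; less 60 min break → 7 h 39 min
Wed: 7:56 AM–5:01 PM = 9 h 5 min; less 60 min break → 8 h 5 min
Thu: 6:05 AM–2:17 PM = 8 h 12 min; less 60 min break → 7 h 12 min
Fri: 11:25 AM–3:45 PM = 4 h 20 min; less 60 min break → 3 h 20 min
Sat: 10:21 AM–4:36 PM = 6 h 15 min; less 60 min break → 5 h 15 min
Sun: 8:10 AM–3:01 PM = 6 h 51 min; less 60 min break → 5 h 51 min
Total: 4 h 57 min + 7 h 39 min + 8 h 5 min + 7 h 12 min + 3 h 20 min + 5 h 15 min + 5 h 51 min = 42 h 19 min.

42.32 hours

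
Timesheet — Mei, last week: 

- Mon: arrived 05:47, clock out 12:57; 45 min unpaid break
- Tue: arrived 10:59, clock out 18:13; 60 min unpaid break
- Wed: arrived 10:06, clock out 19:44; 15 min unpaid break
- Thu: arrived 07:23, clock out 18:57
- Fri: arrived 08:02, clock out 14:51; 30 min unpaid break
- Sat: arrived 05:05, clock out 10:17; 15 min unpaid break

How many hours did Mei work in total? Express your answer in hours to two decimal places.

44.87 hours

Mon: 05:47–12:57 = 7 h 10 min; less 45 min break → 6 h 25 min
Tue: 10:59–18:13 = 7 h 14 min; less 60 min break → 6 h 14 min
Wed: 10:06–19:44 = 9 h 38 min; less 15 min break → 9 h 23 min
Thu: 07:23–18:57 = 11 h 34 min
Fri: 08:02–14:51 = 6 h 49 min; less 30 min break → 6 h 19 min
Sat: 05:05–10:17 = 5 h 12 min; less 15 min break → 4 h 57 min
Total: 6 h 25 min + 6 h 14 min + 9 h 23 min + 11 h 34 min + 6 h 19 min + 4 h 57 min = 44 h 52 min.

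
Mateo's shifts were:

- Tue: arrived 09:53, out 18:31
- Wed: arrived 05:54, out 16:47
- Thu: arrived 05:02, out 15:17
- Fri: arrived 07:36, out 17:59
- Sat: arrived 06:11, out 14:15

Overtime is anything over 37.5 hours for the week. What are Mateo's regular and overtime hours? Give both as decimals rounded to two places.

Regular 37.50 hours, overtime 10.72 hours

Tue: 09:53–18:31 = 8 h 38 min
Wed: 05:54–16:47 = 10 h 53 min
Thu: 05:02–15:17 = 10 h 15 min
Fri: 07:36–17:59 = 10 h 23 min
Sat: 06:11–14:15 = 8 h 4 min
Total worked: 48 h 13 min = 48.22 h.
Threshold 37.5 h → overtime 10 h 43 min, regular 37 h 30 min.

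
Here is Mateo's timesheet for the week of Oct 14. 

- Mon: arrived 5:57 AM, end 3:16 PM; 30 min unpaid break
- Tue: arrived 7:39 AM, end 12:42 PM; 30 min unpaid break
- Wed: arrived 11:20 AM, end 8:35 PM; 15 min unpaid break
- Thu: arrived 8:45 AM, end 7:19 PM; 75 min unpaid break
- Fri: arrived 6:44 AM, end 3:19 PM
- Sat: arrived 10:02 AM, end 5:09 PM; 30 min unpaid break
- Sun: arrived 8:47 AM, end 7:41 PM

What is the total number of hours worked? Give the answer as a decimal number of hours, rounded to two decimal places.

Mon: 5:57 AM–3:16 PM = 9 h 19 min; less 30 min break → 8 h 49 min
Tue: 7:39 AM–12:42 PM = 5 h 3 min; less 30 min break → 4 h 33 min
Wed: 11:20 AM–8:35 PM = 9 h 15 min; less 15 min break → 9 h 0 min
Thu: 8:45 AM–7:19 PM = 10 h 34 min; less 75 min break → 9 h 19 min
Fri: 6:44 AM–3:19 PM = 8 h 35 min
Sat: 10:02 AM–5:09 PM = 7 h 7 min; less 30 min break → 6 h 37 min
Sun: 8:47 AM–7:41 PM = 10 h 54 min
Total: 8 h 49 min + 4 h 33 min + 9 h 0 min + 9 h 19 min + 8 h 35 min + 6 h 37 min + 10 h 54 min = 57 h 47 min.

57.78 hours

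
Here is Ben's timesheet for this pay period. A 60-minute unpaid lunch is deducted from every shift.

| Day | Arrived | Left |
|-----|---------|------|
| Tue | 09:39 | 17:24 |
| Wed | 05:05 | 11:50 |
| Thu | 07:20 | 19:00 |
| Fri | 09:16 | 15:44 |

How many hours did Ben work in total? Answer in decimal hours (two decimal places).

28.63 hours

Tue: 09:39–17:24 = 7 h 45 min; less 60 min break → 6 h 45 min
Wed: 05:05–11:50 = 6 h 45 min; less 60 min break → 5 h 45 min
Thu: 07:20–19:00 = 11 h 40 min; less 60 min break → 10 h 40 min
Fri: 09:16–15:44 = 6 h 28 min; less 60 min break → 5 h 28 min
Total: 6 h 45 min + 5 h 45 min + 10 h 40 min + 5 h 28 min = 28 h 38 min.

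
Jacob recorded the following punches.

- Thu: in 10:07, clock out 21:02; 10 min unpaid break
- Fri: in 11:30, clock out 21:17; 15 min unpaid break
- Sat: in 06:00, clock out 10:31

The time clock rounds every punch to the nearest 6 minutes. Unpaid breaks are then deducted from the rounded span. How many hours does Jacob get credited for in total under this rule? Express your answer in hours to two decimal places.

24.78 hours

Thu: in 10:07→10:06, out 21:02→21:00; 10 h 54 min − 10 min = 10 h 44 min
Fri: in 11:30→11:30, out 21:17→21:18; 9 h 48 min − 15 min = 9 h 33 min
Sat: in 06:00→06:00, out 10:31→10:30; 4 h 30 min
Total credited: 24 h 47 min.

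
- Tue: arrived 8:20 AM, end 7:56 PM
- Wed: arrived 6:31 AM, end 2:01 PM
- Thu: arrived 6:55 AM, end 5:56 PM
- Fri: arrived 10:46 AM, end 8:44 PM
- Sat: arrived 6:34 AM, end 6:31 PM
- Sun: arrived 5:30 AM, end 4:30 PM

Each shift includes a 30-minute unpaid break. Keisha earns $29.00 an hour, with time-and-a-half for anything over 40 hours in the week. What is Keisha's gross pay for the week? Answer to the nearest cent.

$2031.45

Tue: 8:20 AM–7:56 PM = 11 h 36 min; less 30 min break → 11 h 6 min
Wed: 6:31 AM–2:01 PM = 7 h 30 min; less 30 min break → 7 h 0 min
Thu: 6:55 AM–5:56 PM = 11 h 1 min; less 30 min break → 10 h 31 min
Fri: 10:46 AM–8:44 PM = 9 h 58 min; less 30 min break → 9 h 28 min
Sat: 6:34 AM–6:31 PM = 11 h 57 min; less 30 min break → 11 h 27 min
Sun: 5:30 AM–4:30 PM = 11 h 0 min; less 30 min break → 10 h 30 min
Total worked: 60 h 2 min = 3602 min.
Regular 40 h 0 min = 2400 min at $29.00/h; overtime 20 h 2 min = 1202 min at $43.50/h.
Pay = (2400 × $29.00 + 1202 × $43.50) ÷ 60 = $2031.45.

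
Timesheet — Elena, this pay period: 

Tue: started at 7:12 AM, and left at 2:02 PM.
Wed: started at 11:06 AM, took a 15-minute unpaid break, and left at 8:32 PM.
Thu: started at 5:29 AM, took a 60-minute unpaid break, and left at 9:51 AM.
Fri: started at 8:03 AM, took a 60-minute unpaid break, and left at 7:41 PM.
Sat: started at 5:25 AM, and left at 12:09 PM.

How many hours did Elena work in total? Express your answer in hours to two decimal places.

36.75 hours

Tue: 7:12 AM–2:02 PM = 6 h 50 min
Wed: 11:06 AM–8:32 PM = 9 h 26 min; less 15 min break → 9 h 11 min
Thu: 5:29 AM–9:51 AM = 4 h 22 min; less 60 min break → 3 h 22 min
Fri: 8:03 AM–7:41 PM = 11 h 38 min; less 60 min break → 10 h 38 min
Sat: 5:25 AM–12:09 PM = 6 h 44 min
Total: 6 h 50 min + 9 h 11 min + 3 h 22 min + 10 h 38 min + 6 h 44 min = 36 h 45 min.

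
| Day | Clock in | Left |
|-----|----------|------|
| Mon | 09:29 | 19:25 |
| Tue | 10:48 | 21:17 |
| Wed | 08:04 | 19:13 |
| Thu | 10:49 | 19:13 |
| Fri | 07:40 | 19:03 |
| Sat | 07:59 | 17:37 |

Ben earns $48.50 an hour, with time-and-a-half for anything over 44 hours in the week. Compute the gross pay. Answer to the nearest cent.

$3369.54

Mon: 09:29–19:25 = 9 h 56 min
Tue: 10:48–21:17 = 10 h 29 min
Wed: 08:04–19:13 = 11 h 9 min
Thu: 10:49–19:13 = 8 h 24 min
Fri: 07:40–19:03 = 11 h 23 min
Sat: 07:59–17:37 = 9 h 38 min
Total worked: 60 h 59 min = 3659 min.
Regular 44 h 0 min = 2640 min at $48.50/h; overtime 16 h 59 min = 1019 min at $72.75/h.
Pay = (2640 × $48.50 + 1019 × $72.75) ÷ 60 = $3369.54.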